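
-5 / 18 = -0.28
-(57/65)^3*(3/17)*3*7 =-2.50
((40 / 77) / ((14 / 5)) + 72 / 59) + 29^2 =26789349 / 31801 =842.41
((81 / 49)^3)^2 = 282429536481 / 13841287201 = 20.40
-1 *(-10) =10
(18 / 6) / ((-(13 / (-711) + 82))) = -2133 / 58289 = -0.04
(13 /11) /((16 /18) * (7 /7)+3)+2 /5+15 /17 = 10382 /6545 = 1.59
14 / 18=7 / 9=0.78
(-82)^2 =6724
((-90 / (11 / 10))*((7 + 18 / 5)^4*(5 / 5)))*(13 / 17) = -3692745108 / 4675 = -789892.00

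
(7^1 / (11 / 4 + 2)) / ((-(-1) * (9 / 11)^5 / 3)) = 4509428 / 373977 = 12.06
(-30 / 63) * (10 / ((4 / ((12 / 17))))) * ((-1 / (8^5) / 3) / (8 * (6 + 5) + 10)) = 25 / 286605312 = 0.00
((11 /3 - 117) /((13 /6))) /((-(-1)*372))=-170 /1209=-0.14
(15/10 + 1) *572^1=1430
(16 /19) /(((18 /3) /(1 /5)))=8 /285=0.03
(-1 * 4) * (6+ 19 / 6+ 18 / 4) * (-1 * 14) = 2296 / 3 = 765.33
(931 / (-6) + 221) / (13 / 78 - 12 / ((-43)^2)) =730355 / 1777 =411.00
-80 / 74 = -40 / 37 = -1.08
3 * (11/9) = 11/3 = 3.67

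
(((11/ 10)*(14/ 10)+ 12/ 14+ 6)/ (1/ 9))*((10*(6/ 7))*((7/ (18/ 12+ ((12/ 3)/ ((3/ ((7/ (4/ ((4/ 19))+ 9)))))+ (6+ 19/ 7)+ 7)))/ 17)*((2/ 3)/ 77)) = 634824/ 4823665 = 0.13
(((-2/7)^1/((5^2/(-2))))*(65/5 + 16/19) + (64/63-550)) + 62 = -486.67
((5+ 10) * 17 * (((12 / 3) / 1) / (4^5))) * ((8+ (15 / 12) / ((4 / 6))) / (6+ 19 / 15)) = 302175 / 223232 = 1.35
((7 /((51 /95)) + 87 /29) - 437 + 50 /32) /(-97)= 342229 /79152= 4.32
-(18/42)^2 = -9/49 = -0.18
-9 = -9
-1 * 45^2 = -2025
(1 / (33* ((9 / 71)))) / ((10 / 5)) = 71 / 594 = 0.12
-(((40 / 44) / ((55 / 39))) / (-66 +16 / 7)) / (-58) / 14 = -39 / 3130028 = -0.00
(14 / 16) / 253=7 / 2024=0.00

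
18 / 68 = 9 / 34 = 0.26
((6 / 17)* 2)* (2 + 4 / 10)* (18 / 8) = 324 / 85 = 3.81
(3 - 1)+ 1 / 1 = 3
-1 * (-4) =4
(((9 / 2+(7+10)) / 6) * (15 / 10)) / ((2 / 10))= 215 / 8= 26.88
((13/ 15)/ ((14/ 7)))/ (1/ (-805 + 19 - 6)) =-343.20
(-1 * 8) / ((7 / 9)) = -72 / 7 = -10.29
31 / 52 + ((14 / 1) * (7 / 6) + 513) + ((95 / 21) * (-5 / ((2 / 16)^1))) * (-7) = 93423 / 52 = 1796.60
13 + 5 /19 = 252 /19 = 13.26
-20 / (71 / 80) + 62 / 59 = -21.48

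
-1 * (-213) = 213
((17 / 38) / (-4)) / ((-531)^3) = 17 / 22757636232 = 0.00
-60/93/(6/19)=-190/93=-2.04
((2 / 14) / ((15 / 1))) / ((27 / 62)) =62 / 2835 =0.02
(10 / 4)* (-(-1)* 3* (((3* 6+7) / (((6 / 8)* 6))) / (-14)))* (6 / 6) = -2.98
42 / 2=21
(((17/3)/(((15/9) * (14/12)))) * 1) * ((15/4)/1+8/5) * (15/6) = 5457/140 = 38.98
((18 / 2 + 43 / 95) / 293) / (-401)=-898 / 11161835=-0.00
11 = 11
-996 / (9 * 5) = -332 / 15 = -22.13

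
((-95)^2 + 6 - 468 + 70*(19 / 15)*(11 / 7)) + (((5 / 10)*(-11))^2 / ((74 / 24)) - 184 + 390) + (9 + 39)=995242 / 111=8966.14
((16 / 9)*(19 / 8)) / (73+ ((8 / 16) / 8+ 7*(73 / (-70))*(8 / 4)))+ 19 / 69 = 336509 / 968139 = 0.35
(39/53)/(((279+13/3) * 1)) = 117/45050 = 0.00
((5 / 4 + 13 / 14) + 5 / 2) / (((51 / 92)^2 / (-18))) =-554392 / 2023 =-274.04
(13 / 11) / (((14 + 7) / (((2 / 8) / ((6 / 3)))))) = 13 / 1848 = 0.01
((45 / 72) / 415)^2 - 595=-262333119 / 440896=-595.00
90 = 90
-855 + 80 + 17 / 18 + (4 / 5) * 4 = -69377 / 90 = -770.86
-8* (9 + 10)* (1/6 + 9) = -4180/3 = -1393.33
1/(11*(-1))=-1/11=-0.09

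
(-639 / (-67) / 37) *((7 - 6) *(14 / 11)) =8946 / 27269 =0.33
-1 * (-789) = 789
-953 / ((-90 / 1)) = 953 / 90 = 10.59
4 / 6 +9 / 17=61 / 51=1.20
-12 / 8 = -3 / 2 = -1.50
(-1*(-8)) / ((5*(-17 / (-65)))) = 6.12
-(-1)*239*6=1434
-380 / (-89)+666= 59654 / 89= 670.27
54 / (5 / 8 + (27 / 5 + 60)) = 2160 / 2641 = 0.82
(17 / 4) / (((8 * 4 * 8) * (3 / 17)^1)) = 289 / 3072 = 0.09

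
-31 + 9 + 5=-17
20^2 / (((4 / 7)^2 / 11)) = 13475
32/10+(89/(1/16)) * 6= 42736/5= 8547.20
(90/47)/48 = 15/376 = 0.04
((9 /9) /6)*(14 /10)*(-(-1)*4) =14 /15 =0.93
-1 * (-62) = 62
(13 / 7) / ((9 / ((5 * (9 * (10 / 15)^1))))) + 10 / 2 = 235 / 21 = 11.19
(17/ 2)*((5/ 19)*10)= 425/ 19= 22.37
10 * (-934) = -9340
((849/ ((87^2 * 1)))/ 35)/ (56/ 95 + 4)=5377/ 7700196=0.00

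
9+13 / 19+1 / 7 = 1307 / 133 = 9.83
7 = 7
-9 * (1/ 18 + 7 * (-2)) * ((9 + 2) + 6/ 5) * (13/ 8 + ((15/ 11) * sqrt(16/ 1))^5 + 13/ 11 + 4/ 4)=19064353039517/ 2576816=7398414.57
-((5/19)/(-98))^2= -25/3467044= -0.00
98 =98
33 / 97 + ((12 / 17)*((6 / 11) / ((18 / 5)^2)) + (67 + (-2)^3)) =59.37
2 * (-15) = -30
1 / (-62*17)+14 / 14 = 1053 / 1054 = 1.00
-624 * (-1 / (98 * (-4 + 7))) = 104 / 49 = 2.12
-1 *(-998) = 998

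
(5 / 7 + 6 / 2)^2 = 676 / 49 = 13.80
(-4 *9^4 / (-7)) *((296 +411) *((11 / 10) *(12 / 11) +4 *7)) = 386994024 / 5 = 77398804.80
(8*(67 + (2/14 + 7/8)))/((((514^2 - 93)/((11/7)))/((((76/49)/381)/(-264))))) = -72371/1449578438658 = -0.00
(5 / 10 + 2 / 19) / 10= 23 / 380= 0.06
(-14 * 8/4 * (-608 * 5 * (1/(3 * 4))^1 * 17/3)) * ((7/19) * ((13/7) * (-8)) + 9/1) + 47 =1276103/9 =141789.22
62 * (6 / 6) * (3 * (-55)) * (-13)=132990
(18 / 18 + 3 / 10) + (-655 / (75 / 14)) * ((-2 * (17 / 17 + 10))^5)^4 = -2587515401181730034154752442329 / 30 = -86250513372724334471825080000.00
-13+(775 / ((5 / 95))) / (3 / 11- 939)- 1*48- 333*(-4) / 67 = -39300455 / 691842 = -56.81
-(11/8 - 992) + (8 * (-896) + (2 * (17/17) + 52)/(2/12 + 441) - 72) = -132334173/21176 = -6249.25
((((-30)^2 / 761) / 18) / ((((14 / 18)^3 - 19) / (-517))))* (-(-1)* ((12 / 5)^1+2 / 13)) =14219145 / 3037151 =4.68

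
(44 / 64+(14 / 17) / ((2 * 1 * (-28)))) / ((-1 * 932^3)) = -183 / 220199658496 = -0.00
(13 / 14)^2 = 0.86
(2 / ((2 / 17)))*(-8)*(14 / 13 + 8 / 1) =-16048 / 13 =-1234.46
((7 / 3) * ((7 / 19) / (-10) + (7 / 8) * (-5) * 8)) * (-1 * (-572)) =-4442438 / 95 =-46762.51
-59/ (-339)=59/ 339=0.17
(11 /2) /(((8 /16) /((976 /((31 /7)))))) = 2424.26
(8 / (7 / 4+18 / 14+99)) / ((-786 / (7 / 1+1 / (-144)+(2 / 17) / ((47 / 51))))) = -337351 / 474944823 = -0.00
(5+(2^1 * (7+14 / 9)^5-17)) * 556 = 3009550007656 / 59049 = 50966993.64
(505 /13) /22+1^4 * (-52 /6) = -6.90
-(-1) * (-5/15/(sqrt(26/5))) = -sqrt(130)/78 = -0.15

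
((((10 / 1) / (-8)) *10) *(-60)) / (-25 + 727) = 125 / 117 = 1.07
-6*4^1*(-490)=11760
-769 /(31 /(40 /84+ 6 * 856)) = -82948954 /651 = -127417.75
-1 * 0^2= 0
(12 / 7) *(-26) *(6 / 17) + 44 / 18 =-14230 / 1071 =-13.29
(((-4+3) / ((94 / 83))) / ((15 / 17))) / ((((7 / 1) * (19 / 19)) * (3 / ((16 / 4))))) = -2822 / 14805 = -0.19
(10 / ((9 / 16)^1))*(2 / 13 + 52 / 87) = 136000 / 10179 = 13.36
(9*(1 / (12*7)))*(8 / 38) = 3 / 133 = 0.02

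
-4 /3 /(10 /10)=-4 /3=-1.33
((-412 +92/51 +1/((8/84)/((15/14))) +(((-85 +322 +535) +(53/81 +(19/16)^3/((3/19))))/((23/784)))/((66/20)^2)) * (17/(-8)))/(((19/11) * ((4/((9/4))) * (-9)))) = 411919657385/2609750016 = 157.84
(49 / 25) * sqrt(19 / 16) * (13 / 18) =637 * sqrt(19) / 1800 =1.54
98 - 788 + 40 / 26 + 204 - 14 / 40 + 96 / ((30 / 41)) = -91939 / 260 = -353.61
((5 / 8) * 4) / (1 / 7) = 35 / 2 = 17.50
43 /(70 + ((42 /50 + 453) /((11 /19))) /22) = 130075 /319537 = 0.41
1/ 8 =0.12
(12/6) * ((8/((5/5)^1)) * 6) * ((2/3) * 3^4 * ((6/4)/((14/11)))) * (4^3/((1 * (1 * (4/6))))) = 4105728/7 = 586532.57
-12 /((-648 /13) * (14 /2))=13 /378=0.03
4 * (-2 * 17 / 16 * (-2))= 17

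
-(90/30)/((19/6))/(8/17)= -153/76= -2.01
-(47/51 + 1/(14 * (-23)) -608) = 9969493/16422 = 607.08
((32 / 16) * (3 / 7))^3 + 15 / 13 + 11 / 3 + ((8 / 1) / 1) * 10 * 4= 4353548 / 13377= 325.45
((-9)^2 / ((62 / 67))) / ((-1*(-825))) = 1809 / 17050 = 0.11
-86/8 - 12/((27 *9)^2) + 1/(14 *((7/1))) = -41433499/3857868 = -10.74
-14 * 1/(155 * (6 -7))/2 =7/155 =0.05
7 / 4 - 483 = -481.25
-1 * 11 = -11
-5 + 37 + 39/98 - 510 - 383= -84339/98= -860.60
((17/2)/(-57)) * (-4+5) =-17/114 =-0.15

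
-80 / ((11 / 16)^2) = -20480 / 121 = -169.26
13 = 13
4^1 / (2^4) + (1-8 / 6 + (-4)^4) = 3071 / 12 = 255.92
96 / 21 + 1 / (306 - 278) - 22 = -487 / 28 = -17.39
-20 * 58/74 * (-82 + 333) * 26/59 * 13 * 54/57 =-885708720/41477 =-21354.21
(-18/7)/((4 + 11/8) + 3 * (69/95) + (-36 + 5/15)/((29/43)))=1190160/20981051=0.06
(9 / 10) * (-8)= -36 / 5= -7.20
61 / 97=0.63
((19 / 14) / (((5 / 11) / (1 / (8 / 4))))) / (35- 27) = 209 / 1120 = 0.19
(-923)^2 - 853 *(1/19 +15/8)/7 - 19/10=4531002527/5320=851692.20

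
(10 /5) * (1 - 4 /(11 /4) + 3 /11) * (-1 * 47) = 188 /11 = 17.09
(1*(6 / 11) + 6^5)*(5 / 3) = 142570 / 11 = 12960.91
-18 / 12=-3 / 2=-1.50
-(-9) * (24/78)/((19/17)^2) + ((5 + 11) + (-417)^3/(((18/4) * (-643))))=75676631158/3017599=25078.43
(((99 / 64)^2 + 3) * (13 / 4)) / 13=22089 / 16384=1.35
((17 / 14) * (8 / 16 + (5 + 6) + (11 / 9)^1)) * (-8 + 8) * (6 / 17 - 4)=0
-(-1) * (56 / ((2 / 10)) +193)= 473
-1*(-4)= 4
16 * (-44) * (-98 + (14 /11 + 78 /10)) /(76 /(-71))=-5556176 /95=-58486.06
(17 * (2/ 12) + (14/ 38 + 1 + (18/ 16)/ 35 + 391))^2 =39790018732489/ 254721600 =156209.83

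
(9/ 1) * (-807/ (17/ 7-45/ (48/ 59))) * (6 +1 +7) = 1922.74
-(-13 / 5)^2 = -169 / 25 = -6.76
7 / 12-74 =-73.42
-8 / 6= -4 / 3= -1.33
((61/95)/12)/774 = 61/882360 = 0.00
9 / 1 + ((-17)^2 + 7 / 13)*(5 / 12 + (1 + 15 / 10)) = 33286 / 39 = 853.49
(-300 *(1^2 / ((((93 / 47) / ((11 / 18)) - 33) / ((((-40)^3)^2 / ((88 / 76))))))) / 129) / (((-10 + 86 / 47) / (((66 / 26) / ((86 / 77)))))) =-28439549600000000 / 369857319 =-76893299.49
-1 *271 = -271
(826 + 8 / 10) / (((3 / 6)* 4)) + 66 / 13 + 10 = 27851 / 65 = 428.48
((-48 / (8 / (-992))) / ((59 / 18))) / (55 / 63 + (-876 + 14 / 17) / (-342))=1090055232 / 2060221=529.10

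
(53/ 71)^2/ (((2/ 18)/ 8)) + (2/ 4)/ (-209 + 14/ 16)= 336722756/ 8393265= 40.12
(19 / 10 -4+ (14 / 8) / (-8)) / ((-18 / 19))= 2.45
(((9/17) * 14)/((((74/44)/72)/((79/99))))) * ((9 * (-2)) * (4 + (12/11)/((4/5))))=-169138368/6919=-24445.49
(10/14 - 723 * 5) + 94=-24642/7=-3520.29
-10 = -10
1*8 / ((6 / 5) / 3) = 20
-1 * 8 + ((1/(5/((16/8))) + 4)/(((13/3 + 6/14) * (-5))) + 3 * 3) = 1019/1250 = 0.82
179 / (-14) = -179 / 14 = -12.79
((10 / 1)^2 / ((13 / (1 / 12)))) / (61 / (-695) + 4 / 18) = 52125 / 10933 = 4.77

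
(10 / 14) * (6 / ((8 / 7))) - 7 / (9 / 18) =-41 / 4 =-10.25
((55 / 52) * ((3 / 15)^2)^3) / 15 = 11 / 2437500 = 0.00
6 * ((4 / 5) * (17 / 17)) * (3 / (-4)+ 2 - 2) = -18 / 5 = -3.60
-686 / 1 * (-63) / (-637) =-882 / 13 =-67.85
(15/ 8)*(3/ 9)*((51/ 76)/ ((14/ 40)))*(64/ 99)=3400/ 4389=0.77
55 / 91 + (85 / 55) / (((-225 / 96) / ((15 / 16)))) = -0.01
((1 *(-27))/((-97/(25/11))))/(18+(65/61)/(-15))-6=-20881437/3500827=-5.96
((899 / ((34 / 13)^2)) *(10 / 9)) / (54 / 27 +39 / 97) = 60.79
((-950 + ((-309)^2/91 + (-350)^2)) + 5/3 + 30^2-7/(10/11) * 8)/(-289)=-168494656/394485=-427.13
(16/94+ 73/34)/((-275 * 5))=-3703/2197250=-0.00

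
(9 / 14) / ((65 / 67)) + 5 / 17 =14801 / 15470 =0.96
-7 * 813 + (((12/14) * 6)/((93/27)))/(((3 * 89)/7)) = -15701361/2759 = -5690.96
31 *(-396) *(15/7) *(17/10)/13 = -313038/91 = -3439.98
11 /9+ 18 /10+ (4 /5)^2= 824 /225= 3.66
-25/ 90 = -5/ 18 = -0.28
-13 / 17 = -0.76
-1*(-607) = 607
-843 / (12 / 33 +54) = -9273 / 598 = -15.51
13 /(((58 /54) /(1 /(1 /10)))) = 3510 /29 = 121.03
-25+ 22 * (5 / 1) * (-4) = -465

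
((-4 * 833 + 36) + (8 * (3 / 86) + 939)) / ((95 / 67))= -6789713 / 4085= -1662.11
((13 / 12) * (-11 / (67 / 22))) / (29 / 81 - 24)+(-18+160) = 36481091 / 256610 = 142.17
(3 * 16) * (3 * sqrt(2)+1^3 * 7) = 144 * sqrt(2)+336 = 539.65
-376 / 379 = -0.99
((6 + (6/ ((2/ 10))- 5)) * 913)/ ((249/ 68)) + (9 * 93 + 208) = 26323/ 3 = 8774.33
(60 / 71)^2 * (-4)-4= -6.86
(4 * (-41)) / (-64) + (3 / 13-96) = -19387 / 208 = -93.21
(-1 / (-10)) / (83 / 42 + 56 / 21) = 7 / 325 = 0.02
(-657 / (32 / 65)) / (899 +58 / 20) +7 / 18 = -1416661 / 1298736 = -1.09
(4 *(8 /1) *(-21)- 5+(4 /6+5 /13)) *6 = -52724 /13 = -4055.69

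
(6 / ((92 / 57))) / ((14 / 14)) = 171 / 46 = 3.72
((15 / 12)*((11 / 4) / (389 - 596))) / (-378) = 55 / 1251936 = 0.00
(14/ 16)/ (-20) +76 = 12153/ 160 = 75.96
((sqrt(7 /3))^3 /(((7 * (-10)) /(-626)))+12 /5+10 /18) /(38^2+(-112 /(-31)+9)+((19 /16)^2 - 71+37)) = 1055488 /508547115+2483968 * sqrt(21) /508547115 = 0.02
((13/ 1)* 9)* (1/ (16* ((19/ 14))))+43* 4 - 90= 87.39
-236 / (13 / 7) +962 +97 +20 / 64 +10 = 195985 / 208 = 942.24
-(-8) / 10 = 4 / 5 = 0.80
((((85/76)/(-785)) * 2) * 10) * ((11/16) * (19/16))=-935/40192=-0.02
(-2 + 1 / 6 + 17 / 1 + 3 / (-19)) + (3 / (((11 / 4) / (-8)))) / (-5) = 105049 / 6270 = 16.75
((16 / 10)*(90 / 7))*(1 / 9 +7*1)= 1024 / 7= 146.29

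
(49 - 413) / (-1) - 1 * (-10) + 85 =459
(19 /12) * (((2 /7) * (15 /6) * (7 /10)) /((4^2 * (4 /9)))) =57 /512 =0.11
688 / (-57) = -688 / 57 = -12.07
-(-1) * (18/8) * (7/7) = 2.25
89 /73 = 1.22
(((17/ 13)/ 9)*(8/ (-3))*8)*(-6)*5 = 10880/ 117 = 92.99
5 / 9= 0.56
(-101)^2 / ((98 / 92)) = 469246 / 49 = 9576.45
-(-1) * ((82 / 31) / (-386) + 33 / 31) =1.06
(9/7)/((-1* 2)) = -9/14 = -0.64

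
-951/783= -317/261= -1.21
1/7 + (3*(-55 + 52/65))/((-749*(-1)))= -278/3745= -0.07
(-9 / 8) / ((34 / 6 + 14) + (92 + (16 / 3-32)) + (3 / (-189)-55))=-567 / 15112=-0.04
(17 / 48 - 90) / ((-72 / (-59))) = -253877 / 3456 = -73.46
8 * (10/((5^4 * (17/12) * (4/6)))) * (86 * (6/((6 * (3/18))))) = 148608/2125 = 69.93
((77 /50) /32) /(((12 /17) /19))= 24871 /19200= 1.30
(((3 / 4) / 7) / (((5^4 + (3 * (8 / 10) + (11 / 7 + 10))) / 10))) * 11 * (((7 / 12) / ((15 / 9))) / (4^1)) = 1155 / 715648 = 0.00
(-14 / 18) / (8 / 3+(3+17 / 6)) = -14 / 153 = -0.09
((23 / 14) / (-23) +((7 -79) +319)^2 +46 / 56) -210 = 60799.75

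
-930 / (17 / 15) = -13950 / 17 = -820.59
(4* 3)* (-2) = -24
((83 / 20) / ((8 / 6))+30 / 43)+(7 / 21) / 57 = 2244737 / 588240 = 3.82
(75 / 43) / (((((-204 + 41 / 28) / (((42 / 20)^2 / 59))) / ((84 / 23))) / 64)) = -49787136 / 330908521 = -0.15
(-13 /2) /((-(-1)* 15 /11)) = -143 /30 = -4.77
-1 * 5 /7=-0.71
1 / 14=0.07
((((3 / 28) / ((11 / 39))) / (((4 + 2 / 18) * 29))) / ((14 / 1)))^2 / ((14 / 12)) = 3326427 / 74924696539616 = 0.00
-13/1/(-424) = 13/424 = 0.03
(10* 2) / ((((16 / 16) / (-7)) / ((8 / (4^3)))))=-35 / 2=-17.50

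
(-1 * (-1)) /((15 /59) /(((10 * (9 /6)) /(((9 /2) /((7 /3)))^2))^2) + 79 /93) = 1053942960 /911759551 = 1.16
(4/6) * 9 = 6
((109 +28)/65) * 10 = 274/13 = 21.08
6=6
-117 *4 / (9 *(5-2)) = -52 / 3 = -17.33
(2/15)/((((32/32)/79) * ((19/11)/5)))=1738/57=30.49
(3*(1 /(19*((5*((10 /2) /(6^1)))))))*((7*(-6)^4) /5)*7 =1143072 /2375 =481.29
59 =59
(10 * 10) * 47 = 4700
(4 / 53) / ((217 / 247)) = 988 / 11501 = 0.09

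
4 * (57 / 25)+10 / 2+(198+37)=6228 / 25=249.12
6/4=3/2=1.50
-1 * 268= -268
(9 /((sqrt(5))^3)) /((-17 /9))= -81 * sqrt(5) /425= -0.43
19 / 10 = 1.90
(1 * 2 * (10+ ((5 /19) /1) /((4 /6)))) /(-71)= -395 /1349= -0.29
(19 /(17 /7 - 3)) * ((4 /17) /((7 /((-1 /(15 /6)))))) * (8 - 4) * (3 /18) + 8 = 2116 /255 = 8.30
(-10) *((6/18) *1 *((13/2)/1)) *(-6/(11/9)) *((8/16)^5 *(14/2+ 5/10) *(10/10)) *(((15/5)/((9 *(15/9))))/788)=1755/277376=0.01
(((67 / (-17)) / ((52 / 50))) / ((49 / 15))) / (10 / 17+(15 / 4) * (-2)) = 5025 / 29939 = 0.17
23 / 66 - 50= -3277 / 66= -49.65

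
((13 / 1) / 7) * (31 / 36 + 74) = 5005 / 36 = 139.03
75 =75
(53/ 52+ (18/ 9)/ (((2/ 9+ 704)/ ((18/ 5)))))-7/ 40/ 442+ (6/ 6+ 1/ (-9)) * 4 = 2311797701/ 504251280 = 4.58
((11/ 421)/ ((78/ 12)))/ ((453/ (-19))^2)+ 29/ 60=10856877791/ 22462177140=0.48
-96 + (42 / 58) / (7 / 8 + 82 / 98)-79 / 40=-75930541 / 778360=-97.55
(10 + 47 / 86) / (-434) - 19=-710063 / 37324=-19.02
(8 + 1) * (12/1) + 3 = 111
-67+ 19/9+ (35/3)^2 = 641/9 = 71.22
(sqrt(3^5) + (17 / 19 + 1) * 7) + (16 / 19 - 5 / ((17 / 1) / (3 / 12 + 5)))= 16229 / 1292 + 9 * sqrt(3)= 28.15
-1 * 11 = -11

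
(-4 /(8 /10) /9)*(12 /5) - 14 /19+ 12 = 566 /57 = 9.93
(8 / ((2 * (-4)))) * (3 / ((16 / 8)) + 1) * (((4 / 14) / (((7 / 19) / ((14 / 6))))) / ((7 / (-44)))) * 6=8360 / 49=170.61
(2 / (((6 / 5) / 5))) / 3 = 25 / 9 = 2.78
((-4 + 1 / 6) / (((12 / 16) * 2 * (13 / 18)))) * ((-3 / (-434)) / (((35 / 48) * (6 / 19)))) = -10488 / 98735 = -0.11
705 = 705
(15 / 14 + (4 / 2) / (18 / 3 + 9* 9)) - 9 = -7.91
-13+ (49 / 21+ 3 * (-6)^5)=-70016 / 3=-23338.67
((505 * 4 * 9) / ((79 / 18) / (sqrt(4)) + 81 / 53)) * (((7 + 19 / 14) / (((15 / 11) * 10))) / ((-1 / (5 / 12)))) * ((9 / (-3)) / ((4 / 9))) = 1674102573 / 198884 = 8417.48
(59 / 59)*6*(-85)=-510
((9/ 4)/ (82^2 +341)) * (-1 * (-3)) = 3/ 3140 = 0.00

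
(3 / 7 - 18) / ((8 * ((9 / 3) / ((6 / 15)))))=-41 / 140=-0.29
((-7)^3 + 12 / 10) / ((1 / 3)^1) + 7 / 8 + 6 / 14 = -286747 / 280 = -1024.10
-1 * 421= -421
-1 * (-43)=43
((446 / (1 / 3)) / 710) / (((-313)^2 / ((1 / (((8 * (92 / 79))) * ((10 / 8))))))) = 52851 / 31996675400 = 0.00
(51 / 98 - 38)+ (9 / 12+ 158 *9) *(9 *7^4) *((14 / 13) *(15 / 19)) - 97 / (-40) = 12654297704471 / 484120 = 26138762.51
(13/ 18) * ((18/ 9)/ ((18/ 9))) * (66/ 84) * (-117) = -1859/ 28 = -66.39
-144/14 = -72/7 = -10.29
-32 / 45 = -0.71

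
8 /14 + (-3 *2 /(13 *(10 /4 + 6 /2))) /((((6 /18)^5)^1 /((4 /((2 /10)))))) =-407668 /1001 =-407.26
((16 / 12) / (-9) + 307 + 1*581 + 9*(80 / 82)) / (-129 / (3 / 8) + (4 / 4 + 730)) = 992572 / 428409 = 2.32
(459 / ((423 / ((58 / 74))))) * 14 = 20706 / 1739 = 11.91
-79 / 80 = -0.99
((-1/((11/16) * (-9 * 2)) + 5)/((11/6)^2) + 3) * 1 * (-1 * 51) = -306255/1331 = -230.09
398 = 398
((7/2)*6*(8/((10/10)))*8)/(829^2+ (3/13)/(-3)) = 1456/744511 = 0.00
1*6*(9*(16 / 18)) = 48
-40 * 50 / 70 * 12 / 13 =-2400 / 91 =-26.37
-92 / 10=-46 / 5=-9.20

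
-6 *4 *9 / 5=-216 / 5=-43.20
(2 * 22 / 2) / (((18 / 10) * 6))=55 / 27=2.04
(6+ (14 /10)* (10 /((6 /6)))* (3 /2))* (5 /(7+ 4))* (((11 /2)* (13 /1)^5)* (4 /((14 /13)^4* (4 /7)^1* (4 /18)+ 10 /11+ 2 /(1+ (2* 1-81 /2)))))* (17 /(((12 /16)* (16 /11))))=220861234003892625 /145131596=1521799801.64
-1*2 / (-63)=2 / 63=0.03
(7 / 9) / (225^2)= 7 / 455625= 0.00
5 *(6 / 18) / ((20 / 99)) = 8.25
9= 9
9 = 9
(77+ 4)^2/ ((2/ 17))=111537/ 2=55768.50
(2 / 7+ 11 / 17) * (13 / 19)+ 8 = 19531 / 2261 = 8.64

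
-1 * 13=-13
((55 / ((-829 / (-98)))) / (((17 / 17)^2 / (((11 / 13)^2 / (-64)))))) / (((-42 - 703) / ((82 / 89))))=2673979 / 29726069776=0.00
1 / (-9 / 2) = -2 / 9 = -0.22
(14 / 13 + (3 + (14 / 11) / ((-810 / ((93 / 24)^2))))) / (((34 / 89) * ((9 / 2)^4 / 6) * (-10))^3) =-84731120830568 / 372043898851040398125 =-0.00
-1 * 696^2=-484416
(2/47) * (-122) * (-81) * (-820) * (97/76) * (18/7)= -7074128520/6251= -1131679.49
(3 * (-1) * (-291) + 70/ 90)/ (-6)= -3932/ 27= -145.63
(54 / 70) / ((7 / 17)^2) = 4.55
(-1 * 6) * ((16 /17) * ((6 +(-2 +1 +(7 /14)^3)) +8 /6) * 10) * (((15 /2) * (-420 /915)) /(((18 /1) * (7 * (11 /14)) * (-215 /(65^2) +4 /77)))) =2567110000 /214659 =11959.01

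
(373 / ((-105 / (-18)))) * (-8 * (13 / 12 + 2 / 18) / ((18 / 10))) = -64156 / 189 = -339.45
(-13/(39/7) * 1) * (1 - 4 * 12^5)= 6967289/3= 2322429.67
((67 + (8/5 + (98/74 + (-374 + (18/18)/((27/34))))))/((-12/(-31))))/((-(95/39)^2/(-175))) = -13867601566/601065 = -23071.72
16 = 16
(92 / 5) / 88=23 / 110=0.21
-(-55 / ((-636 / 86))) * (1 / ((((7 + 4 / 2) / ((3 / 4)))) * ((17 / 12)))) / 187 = -215 / 91902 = -0.00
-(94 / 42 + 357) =-7544 / 21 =-359.24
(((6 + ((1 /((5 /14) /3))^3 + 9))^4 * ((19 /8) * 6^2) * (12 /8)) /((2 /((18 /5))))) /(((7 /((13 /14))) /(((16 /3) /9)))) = 148039595644047092167806 /59814453125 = 2474980341869.46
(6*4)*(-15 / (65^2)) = -72 / 845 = -0.09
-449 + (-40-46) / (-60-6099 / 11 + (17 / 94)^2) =-26805627049 / 59719345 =-448.86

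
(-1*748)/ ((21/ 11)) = -391.81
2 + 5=7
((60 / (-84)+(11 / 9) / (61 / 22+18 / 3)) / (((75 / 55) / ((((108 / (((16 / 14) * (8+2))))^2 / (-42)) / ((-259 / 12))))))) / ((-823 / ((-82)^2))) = 3490305687 / 10284825250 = 0.34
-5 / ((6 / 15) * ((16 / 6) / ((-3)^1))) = 225 / 16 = 14.06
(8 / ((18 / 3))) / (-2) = -2 / 3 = -0.67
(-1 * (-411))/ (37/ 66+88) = 27126/ 5845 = 4.64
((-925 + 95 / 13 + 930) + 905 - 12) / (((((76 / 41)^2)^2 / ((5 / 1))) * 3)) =55427302015 / 433708288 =127.80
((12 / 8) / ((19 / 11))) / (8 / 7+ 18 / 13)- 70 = -608797 / 8740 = -69.66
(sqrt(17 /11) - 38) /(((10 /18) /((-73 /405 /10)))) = 1387 /1125 - 73*sqrt(187) /24750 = 1.19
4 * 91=364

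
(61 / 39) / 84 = 61 / 3276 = 0.02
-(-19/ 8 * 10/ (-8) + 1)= -127/ 32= -3.97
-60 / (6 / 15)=-150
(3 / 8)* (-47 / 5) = -141 / 40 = -3.52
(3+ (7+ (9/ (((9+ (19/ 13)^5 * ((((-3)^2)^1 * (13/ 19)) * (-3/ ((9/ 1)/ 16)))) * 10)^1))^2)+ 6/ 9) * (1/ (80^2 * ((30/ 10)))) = 12793021382198267/ 23027398843443840000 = 0.00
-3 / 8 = -0.38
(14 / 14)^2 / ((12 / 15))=5 / 4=1.25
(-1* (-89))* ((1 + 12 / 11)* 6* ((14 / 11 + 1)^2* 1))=7676250 / 1331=5767.28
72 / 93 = 24 / 31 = 0.77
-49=-49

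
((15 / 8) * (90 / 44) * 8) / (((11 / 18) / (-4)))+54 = -17766 / 121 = -146.83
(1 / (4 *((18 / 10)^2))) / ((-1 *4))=-25 / 1296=-0.02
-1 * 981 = -981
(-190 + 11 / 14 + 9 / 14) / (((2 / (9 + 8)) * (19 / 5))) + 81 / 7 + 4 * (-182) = -151385 / 133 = -1138.23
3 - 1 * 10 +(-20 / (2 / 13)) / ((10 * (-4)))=-15 / 4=-3.75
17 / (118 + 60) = 17 / 178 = 0.10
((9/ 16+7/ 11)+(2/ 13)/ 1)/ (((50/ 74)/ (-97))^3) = -28616138165311/ 7150000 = -4002257.09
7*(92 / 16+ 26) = 889 / 4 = 222.25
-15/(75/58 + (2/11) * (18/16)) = -6380/637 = -10.02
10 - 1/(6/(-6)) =11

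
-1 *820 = -820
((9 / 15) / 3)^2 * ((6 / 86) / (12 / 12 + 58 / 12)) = 18 / 37625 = 0.00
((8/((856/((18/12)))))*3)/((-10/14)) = -63/1070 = -0.06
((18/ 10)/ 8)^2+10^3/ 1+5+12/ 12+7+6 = 1019.05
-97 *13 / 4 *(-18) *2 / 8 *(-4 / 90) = -63.05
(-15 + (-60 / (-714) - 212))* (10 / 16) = -135015 / 952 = -141.82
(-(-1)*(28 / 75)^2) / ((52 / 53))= 10388 / 73125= 0.14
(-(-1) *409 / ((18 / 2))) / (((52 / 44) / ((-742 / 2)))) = -1669129 / 117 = -14266.06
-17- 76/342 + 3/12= -611/36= -16.97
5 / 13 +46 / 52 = 33 / 26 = 1.27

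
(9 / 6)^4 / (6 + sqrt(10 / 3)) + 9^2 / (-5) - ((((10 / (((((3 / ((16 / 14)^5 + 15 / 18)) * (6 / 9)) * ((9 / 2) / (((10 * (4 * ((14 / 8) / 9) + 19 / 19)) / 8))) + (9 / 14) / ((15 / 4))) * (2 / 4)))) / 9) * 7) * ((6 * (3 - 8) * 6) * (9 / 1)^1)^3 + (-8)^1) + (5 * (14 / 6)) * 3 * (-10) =1697647946908119181641 / 41756392720 - 81 * sqrt(30) / 1568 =40656001065.03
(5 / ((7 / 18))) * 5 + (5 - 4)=457 / 7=65.29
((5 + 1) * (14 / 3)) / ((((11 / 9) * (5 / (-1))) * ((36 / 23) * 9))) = -161 / 495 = -0.33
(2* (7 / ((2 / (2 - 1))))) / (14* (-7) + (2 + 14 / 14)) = -7 / 95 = -0.07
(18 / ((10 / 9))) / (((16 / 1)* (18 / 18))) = 81 / 80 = 1.01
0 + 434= 434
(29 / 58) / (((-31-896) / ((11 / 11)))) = -1 / 1854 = -0.00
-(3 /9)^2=-1 /9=-0.11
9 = 9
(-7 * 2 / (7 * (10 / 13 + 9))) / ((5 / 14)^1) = -364 / 635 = -0.57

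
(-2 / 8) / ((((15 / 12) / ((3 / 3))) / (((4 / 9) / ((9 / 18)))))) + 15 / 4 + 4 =7.57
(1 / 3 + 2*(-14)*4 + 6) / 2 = -317 / 6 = -52.83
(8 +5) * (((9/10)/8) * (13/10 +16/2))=10881/800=13.60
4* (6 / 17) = 24 / 17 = 1.41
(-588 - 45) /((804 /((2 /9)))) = -0.17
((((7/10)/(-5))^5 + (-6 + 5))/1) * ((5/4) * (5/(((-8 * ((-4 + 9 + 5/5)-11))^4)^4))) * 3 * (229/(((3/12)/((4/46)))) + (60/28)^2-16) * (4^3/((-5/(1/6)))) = 24035980143177/378158448640000000000000000000000000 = 0.00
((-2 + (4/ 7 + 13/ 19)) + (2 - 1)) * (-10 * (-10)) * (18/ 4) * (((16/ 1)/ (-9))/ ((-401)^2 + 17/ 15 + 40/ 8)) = -408000/ 320810231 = -0.00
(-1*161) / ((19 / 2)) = -322 / 19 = -16.95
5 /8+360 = 2885 /8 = 360.62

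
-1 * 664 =-664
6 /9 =0.67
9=9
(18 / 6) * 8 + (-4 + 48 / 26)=284 / 13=21.85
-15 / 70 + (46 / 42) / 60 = -247 / 1260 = -0.20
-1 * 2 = -2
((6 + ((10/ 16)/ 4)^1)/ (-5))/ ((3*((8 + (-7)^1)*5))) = -197/ 2400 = -0.08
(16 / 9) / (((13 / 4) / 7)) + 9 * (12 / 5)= 14876 / 585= 25.43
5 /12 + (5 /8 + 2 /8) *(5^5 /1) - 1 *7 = 2727.79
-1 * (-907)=907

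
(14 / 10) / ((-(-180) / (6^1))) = 7 / 150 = 0.05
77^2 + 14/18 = 53368/9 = 5929.78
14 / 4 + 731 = 1469 / 2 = 734.50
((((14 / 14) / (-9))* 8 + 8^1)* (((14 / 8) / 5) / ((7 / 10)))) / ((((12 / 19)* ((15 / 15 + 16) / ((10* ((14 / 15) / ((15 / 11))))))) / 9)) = 46816 / 2295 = 20.40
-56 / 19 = -2.95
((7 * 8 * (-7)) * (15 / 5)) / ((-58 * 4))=147 / 29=5.07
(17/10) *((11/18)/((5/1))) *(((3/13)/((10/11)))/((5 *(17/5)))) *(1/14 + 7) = 3993/182000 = 0.02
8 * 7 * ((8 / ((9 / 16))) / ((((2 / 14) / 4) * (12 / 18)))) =100352 / 3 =33450.67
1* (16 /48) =1 /3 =0.33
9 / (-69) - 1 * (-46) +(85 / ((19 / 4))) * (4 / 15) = 66391 / 1311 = 50.64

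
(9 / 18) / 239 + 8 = 3825 / 478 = 8.00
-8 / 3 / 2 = -4 / 3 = -1.33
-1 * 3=-3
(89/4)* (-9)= -801/4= -200.25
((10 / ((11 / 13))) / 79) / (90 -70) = 13 / 1738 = 0.01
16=16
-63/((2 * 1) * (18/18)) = -63/2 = -31.50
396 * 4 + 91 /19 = 30187 /19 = 1588.79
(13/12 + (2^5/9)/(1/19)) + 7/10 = 12481/180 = 69.34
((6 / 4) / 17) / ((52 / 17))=3 / 104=0.03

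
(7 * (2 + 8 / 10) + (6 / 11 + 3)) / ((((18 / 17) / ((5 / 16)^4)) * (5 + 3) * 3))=2705125 / 311427072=0.01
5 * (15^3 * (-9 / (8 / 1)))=-151875 / 8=-18984.38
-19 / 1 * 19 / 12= -361 / 12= -30.08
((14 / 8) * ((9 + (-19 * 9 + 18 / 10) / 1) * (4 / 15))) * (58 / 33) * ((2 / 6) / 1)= -36134 / 825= -43.80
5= 5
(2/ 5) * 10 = 4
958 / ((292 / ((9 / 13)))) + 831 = 1581549 / 1898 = 833.27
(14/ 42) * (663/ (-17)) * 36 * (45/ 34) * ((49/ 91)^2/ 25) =-7938/ 1105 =-7.18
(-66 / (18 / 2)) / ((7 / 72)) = -528 / 7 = -75.43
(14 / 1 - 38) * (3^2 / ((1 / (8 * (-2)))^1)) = 3456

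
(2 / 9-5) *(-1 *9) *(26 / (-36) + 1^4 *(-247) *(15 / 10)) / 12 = -143663 / 108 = -1330.21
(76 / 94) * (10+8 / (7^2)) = 18924 / 2303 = 8.22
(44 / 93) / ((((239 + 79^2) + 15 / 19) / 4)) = 3344 / 11451555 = 0.00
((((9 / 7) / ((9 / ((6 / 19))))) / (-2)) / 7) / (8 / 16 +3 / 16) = -48 / 10241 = -0.00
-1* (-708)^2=-501264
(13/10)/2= 13/20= 0.65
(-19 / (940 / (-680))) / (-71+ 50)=-646 / 987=-0.65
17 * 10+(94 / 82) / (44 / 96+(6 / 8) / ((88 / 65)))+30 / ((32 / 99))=185095057 / 701264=263.94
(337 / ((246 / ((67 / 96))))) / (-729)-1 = -1.00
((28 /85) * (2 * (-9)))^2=254016 /7225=35.16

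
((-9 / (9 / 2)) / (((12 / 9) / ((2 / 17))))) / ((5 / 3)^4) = -243 / 10625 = -0.02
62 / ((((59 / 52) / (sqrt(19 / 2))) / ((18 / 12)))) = 2418 * sqrt(38) / 59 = 252.64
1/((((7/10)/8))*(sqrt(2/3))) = 40*sqrt(6)/7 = 14.00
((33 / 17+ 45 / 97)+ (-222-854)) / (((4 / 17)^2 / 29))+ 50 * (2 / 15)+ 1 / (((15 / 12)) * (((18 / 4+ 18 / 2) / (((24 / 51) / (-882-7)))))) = -890342949288449 / 1583237880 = -562355.77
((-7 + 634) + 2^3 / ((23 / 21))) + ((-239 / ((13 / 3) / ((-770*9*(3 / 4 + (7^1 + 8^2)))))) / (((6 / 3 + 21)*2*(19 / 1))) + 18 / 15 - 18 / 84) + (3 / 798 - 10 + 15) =3637871359 / 113620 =32017.88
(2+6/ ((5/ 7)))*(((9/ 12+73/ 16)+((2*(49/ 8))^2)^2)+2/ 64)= 74960197/ 320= 234250.62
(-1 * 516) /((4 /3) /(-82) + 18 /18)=-63468 /121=-524.53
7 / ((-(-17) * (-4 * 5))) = -7 / 340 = -0.02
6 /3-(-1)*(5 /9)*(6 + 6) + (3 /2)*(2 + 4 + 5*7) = 421 /6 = 70.17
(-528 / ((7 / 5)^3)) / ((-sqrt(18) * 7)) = 11000 * sqrt(2) / 2401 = 6.48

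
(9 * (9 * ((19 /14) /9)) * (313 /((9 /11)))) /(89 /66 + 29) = 2158761 /14021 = 153.97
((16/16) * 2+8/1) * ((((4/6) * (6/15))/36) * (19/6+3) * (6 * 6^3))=592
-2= -2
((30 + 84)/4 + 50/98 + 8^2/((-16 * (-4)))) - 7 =2255/98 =23.01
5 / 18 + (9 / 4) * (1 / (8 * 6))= 187 / 576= 0.32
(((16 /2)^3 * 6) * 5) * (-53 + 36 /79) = -63759360 /79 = -807080.51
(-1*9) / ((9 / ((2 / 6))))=-1 / 3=-0.33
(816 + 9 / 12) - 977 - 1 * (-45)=-461 / 4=-115.25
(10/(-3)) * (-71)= 710/3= 236.67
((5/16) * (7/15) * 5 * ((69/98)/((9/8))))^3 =1520875/16003008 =0.10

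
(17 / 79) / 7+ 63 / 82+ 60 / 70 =75101 / 45346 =1.66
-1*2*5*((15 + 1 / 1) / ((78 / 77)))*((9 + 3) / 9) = -24640 / 117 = -210.60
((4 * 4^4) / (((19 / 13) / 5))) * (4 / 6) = 133120 / 57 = 2335.44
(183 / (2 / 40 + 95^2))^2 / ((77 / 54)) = 80373600 / 278745227453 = 0.00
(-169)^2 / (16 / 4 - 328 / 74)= -1056757 / 16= -66047.31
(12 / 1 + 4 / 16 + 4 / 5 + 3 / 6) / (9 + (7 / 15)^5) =41158125 / 27404728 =1.50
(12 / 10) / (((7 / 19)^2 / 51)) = 110466 / 245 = 450.88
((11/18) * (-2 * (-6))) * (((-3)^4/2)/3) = 99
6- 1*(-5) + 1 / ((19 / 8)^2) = 4035 / 361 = 11.18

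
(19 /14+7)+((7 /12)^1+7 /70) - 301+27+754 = 205397 /420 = 489.04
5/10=1/2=0.50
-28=-28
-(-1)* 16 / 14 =8 / 7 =1.14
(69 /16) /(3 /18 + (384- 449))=-207 /3112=-0.07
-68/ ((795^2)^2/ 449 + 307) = -7633/ 99863934617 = -0.00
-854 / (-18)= 427 / 9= 47.44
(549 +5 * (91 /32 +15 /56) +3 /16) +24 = 131879 /224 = 588.75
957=957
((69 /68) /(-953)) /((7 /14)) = -69 /32402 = -0.00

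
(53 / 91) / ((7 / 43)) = 2279 / 637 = 3.58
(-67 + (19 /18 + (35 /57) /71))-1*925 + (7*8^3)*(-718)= -62509223887 /24282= -2574302.94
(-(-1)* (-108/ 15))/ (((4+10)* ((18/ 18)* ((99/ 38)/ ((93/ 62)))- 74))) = 342/ 48055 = 0.01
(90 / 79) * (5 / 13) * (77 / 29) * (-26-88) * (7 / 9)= -3072300 / 29783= -103.16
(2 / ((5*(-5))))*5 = -2 / 5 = -0.40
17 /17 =1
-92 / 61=-1.51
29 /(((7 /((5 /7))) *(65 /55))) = 1595 /637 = 2.50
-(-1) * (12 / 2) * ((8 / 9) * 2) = 32 / 3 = 10.67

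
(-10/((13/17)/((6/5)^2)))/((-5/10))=2448/65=37.66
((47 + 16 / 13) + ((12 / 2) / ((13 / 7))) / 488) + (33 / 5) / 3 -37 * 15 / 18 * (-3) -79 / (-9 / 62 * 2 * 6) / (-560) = 3425742287 / 23980320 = 142.86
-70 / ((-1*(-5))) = -14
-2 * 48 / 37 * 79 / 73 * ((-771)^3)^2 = -1593032340636839189664 / 2701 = -589793535963287371.22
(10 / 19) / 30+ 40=2281 / 57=40.02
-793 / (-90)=8.81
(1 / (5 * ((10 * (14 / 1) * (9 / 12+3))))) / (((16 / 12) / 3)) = 3 / 3500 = 0.00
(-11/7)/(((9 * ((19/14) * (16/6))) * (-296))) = 11/67488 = 0.00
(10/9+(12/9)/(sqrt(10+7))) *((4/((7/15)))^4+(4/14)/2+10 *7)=52513652 *sqrt(17)/122451+131284130/21609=7843.65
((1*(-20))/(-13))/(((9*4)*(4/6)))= 5/78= 0.06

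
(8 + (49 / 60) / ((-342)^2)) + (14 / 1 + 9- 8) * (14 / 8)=240361069 / 7017840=34.25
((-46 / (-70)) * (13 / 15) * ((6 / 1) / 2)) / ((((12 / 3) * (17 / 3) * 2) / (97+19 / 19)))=6279 / 1700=3.69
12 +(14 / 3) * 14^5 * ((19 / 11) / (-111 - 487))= -71412188 / 9867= -7237.48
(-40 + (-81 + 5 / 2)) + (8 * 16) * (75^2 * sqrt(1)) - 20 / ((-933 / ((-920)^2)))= 1377154879 / 1866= 738025.12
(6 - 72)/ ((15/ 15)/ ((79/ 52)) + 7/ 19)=-99066/ 1541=-64.29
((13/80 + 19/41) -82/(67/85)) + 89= -3165409/219760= -14.40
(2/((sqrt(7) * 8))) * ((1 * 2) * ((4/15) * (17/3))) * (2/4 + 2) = 0.71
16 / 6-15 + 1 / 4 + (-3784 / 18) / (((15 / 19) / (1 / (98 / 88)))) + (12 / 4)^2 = -6408433 / 26460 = -242.19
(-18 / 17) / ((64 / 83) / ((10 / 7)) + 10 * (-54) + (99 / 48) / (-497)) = 59401440 / 30264685999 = 0.00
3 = 3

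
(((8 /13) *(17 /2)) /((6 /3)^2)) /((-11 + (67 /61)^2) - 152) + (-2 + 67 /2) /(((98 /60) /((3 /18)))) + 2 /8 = 378696839 /109570188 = 3.46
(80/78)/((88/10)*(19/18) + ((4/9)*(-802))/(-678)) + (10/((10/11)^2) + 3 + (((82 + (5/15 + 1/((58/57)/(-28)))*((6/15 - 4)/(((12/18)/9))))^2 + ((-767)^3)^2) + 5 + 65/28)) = 23328949964183095998975995707/114583743820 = 203597379405150387.58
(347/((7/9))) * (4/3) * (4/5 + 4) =99936/35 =2855.31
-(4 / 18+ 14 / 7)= -20 / 9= -2.22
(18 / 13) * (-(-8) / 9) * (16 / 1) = 256 / 13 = 19.69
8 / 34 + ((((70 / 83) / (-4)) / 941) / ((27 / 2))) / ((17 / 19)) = 8434459 / 35849277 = 0.24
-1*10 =-10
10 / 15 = 0.67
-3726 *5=-18630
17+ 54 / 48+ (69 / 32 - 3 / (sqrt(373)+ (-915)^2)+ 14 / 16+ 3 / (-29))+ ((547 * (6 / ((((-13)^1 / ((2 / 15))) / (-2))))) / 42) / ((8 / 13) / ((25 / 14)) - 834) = 3 * sqrt(373) / 700945700252+ 47973974803782800813 / 2278953913618516512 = 21.05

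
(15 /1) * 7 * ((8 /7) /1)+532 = 652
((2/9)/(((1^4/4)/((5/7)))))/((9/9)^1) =40/63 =0.63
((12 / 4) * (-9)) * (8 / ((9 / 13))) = -312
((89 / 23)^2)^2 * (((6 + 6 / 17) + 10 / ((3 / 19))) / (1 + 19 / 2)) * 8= 3567774792224 / 299709711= 11904.10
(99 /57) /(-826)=-33 /15694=-0.00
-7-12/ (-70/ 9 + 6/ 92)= -17383/ 3193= -5.44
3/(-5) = -0.60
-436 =-436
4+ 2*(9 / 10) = 29 / 5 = 5.80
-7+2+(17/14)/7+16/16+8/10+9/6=-374/245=-1.53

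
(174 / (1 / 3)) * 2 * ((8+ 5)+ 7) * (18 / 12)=31320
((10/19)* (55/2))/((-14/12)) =-1650/133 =-12.41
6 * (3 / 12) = 3 / 2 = 1.50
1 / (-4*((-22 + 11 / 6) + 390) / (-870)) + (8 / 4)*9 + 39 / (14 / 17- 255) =18.43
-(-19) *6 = 114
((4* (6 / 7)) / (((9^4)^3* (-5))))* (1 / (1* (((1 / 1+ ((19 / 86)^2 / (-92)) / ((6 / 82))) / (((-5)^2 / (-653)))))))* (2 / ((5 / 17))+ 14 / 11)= 805631488 / 1065849270029090139285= 0.00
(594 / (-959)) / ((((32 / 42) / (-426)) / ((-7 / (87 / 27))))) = -11956329 / 15892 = -752.35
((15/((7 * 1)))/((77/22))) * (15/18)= 25/49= 0.51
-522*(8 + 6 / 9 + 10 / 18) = -4814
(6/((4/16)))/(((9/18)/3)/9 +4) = 1296/217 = 5.97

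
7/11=0.64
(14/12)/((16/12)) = 7/8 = 0.88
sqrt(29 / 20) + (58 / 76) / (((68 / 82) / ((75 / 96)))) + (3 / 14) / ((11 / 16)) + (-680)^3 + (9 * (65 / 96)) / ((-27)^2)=-243240690408518857 / 773587584 + sqrt(145) / 10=-314431997.76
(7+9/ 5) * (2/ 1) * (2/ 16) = 11/ 5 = 2.20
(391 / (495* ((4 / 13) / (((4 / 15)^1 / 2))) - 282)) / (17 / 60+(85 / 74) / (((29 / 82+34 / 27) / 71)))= 197529865 / 22098863564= 0.01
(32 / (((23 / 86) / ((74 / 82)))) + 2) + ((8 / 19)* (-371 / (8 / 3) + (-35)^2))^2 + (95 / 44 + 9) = 3132965479081 / 14978612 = 209162.60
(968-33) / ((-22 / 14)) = -595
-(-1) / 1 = 1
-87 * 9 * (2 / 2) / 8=-783 / 8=-97.88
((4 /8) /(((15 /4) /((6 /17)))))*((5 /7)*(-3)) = -12 /119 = -0.10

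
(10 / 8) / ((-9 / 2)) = -5 / 18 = -0.28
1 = 1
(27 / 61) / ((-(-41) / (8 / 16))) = 27 / 5002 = 0.01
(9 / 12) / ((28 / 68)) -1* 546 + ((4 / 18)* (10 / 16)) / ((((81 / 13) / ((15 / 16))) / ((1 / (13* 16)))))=-947863121 / 1741824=-544.18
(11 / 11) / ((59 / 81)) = 81 / 59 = 1.37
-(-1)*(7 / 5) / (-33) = -7 / 165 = -0.04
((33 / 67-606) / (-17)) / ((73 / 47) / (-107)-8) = -68007167 / 15302465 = -4.44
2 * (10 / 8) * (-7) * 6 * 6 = -630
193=193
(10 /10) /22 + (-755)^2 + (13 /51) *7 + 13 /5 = 3197865101 /5610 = 570029.43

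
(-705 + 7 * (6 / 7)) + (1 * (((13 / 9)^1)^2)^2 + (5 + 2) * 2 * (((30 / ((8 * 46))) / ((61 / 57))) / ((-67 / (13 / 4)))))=-6855180711853 / 9867848976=-694.70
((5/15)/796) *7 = 7/2388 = 0.00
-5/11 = -0.45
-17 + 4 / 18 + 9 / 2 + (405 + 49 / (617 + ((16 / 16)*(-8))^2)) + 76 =468.79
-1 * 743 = -743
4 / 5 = 0.80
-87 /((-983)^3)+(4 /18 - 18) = -151977933137 /8548758783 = -17.78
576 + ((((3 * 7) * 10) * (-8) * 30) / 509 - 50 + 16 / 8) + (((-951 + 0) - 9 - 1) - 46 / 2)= -555.02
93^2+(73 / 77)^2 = 51285250 / 5929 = 8649.90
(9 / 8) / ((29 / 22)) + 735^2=62666199 / 116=540225.85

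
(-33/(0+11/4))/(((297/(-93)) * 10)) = 62/165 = 0.38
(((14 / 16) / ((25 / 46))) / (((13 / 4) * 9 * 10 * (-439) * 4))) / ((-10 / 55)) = 1771 / 102726000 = 0.00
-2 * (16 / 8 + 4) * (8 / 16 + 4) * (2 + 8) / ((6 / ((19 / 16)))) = -855 / 8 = -106.88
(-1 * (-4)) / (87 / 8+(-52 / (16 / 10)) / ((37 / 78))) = -1184 / 17061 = -0.07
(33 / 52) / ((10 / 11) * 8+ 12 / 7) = 2541 / 35984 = 0.07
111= 111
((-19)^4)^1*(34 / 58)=2215457 / 29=76395.07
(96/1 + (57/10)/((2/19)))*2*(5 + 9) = 21021/5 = 4204.20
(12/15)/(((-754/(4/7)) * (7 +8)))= -8/197925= -0.00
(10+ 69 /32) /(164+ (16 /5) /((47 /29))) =91415 /1248128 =0.07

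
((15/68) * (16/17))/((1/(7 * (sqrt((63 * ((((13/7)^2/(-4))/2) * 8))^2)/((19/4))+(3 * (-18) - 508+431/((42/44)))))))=-516560/5491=-94.07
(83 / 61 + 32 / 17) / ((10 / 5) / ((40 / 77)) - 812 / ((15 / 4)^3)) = -0.28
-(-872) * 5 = 4360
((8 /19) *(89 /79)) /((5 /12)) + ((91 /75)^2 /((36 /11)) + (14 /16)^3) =87857154523 /38905920000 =2.26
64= 64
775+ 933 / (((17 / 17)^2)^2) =1708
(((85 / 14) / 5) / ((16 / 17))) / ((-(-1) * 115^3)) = 289 / 340676000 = 0.00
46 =46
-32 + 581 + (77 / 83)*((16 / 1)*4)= 50495 / 83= 608.37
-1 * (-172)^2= -29584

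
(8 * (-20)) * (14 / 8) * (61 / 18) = -8540 / 9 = -948.89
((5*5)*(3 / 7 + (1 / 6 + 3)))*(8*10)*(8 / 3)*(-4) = -4832000 / 63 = -76698.41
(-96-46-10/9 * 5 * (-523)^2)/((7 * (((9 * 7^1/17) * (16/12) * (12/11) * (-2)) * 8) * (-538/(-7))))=79929223/2440368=32.75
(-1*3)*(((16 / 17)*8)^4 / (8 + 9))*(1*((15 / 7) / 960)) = -12582912 / 9938999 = -1.27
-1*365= -365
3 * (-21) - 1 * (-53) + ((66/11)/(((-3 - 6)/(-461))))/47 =-488/141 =-3.46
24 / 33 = 8 / 11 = 0.73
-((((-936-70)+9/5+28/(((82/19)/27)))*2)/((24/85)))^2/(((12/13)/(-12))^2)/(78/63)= -759603021803899/161376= -4707038356.41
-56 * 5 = -280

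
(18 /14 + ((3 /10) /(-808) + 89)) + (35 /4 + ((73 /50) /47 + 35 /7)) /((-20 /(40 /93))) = 111237065069 /1236118800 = 89.99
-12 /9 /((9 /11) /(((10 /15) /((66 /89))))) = -356 /243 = -1.47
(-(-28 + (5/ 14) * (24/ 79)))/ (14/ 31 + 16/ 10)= 1195360/ 87927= 13.59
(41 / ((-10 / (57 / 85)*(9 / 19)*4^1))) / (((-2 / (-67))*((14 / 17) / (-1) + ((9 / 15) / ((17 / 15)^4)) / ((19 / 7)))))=92569139449 / 1313079600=70.50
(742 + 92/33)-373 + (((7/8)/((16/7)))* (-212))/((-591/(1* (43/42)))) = 464238139/1248192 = 371.93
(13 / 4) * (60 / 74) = 2.64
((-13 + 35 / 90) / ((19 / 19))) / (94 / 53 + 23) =-12031 / 23634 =-0.51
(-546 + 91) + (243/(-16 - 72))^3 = -324418667/681472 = -476.06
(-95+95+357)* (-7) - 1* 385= -2884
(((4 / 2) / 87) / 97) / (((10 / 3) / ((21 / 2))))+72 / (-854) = -1003713 / 12011510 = -0.08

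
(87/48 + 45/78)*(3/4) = 1491/832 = 1.79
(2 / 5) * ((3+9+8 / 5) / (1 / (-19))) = -2584 / 25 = -103.36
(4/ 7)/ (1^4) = 4/ 7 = 0.57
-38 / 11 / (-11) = 38 / 121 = 0.31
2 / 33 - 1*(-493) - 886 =-12967 / 33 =-392.94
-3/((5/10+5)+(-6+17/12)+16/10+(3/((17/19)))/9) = -3060/2947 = -1.04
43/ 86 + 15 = 31/ 2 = 15.50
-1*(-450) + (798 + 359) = 1607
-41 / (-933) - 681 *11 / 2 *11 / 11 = -3745.46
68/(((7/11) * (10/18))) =6732/35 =192.34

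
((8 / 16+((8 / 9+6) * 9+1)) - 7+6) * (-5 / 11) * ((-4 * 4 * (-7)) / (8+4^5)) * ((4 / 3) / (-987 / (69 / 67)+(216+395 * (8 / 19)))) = 1529500 / 214335693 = 0.01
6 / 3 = 2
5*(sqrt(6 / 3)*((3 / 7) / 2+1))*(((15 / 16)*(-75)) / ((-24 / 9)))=226.40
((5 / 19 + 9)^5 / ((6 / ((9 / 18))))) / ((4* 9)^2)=2638659584 / 601692057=4.39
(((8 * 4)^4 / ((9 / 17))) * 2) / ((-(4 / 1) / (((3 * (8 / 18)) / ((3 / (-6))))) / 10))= 713031680 / 27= 26408580.74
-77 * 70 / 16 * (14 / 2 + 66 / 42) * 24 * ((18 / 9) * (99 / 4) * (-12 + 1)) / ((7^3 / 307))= 1654898850 / 49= 33773445.92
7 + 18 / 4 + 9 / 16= 193 / 16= 12.06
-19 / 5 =-3.80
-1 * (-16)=16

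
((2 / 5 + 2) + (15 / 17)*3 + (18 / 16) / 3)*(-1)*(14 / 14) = -3687 / 680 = -5.42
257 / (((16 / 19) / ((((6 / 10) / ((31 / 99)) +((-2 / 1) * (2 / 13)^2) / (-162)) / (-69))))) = -19855513399 / 2342461680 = -8.48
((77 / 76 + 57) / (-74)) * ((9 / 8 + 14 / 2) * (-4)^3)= 286585 / 703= 407.66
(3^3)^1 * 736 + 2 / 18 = 178849 / 9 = 19872.11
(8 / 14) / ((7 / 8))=32 / 49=0.65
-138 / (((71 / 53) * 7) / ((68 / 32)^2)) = -1056873 / 15904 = -66.45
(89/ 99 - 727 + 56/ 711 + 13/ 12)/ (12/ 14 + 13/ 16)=-434.19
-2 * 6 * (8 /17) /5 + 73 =6109 /85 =71.87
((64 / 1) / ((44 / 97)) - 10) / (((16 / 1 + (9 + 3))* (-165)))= -103 / 3630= -0.03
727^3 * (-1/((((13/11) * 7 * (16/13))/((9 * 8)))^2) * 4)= -3765941953983/49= -76855958244.55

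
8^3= 512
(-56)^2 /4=784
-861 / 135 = -287 / 45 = -6.38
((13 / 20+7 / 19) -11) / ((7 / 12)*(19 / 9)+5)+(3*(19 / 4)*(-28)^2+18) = 715330239 / 63935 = 11188.40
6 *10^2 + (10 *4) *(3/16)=1215/2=607.50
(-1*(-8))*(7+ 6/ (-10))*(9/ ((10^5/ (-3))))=-216/ 15625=-0.01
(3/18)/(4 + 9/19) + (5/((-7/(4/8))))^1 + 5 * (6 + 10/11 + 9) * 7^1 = 10926844/19635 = 556.50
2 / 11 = 0.18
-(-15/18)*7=35/6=5.83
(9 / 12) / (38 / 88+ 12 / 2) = 33 / 283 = 0.12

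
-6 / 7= -0.86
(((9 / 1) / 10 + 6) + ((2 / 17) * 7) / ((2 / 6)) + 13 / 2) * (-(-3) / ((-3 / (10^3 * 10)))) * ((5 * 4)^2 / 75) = -43168000 / 51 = -846431.37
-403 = -403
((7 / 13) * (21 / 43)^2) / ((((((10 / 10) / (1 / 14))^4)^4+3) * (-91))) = -441 / 680569036952010102885859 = -0.00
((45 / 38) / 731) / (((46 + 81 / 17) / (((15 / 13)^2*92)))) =465750 / 119156999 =0.00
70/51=1.37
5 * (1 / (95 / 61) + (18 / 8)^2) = 8671 / 304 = 28.52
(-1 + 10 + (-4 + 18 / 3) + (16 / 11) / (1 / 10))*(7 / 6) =1967 / 66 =29.80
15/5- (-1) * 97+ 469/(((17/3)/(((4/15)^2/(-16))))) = 127031/1275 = 99.63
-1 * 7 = -7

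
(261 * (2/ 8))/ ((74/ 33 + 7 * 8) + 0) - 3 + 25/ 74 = -438587/ 284456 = -1.54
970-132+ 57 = 895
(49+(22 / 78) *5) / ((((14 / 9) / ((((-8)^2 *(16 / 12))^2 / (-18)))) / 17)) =-547586048 / 2457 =-222867.74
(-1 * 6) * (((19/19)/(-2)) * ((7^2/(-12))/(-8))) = 1.53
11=11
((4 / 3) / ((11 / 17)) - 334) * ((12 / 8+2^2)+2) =-27385 / 11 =-2489.55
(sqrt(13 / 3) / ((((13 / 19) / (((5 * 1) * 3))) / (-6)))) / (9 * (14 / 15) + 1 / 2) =-5700 * sqrt(39) / 1157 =-30.77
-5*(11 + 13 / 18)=-1055 / 18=-58.61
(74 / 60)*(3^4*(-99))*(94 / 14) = -4648347 / 70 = -66404.96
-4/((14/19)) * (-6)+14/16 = 1873/56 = 33.45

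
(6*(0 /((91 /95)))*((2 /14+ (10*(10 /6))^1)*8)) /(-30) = 0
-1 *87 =-87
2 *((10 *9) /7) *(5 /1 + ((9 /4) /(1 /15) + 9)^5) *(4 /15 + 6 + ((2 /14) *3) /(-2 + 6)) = 1174221946192101 /50176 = 23402063659.76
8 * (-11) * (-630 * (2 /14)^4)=7920 /343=23.09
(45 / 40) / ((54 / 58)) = 29 / 24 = 1.21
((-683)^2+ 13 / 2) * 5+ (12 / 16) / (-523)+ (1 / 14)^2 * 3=59774401248 / 25627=2332477.51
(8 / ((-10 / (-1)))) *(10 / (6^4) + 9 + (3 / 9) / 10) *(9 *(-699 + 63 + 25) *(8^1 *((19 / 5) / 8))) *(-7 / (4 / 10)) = 2380437059 / 900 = 2644930.07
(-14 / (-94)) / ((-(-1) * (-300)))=-7 / 14100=-0.00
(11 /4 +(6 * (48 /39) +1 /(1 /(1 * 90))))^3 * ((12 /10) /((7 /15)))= 2581827.17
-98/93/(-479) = 98/44547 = 0.00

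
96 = 96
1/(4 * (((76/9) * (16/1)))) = 9/4864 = 0.00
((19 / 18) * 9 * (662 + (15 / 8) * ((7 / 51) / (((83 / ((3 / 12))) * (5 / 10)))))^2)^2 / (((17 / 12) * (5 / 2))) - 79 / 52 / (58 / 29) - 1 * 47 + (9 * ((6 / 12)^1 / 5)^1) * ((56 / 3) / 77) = 1545320270373046883243595756029569 / 315749701617381244928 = 4894130580194.92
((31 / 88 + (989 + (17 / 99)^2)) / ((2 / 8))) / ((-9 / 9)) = -3957.53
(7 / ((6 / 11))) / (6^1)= 77 / 36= 2.14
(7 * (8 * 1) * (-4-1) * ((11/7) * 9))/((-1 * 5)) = 792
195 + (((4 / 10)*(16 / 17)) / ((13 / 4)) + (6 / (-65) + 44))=20317 / 85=239.02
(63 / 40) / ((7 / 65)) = 117 / 8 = 14.62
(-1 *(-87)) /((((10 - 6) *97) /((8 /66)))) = 29 /1067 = 0.03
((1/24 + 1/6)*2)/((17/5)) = 25/204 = 0.12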